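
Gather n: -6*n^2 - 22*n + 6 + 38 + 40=-6*n^2 - 22*n + 84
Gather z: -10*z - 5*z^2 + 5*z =-5*z^2 - 5*z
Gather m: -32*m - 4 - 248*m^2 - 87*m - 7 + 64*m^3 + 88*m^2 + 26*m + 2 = 64*m^3 - 160*m^2 - 93*m - 9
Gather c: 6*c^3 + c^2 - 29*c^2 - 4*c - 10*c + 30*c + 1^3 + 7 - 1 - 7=6*c^3 - 28*c^2 + 16*c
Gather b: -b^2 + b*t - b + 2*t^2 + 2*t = -b^2 + b*(t - 1) + 2*t^2 + 2*t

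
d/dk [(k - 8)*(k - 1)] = 2*k - 9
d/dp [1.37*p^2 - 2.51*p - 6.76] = 2.74*p - 2.51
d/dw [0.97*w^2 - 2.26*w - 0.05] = 1.94*w - 2.26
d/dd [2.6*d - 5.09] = 2.60000000000000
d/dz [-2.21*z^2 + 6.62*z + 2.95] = 6.62 - 4.42*z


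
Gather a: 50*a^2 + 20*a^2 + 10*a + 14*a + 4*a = 70*a^2 + 28*a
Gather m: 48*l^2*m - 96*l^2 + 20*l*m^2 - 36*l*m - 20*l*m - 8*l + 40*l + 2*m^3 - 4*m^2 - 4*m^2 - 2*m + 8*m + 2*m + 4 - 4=-96*l^2 + 32*l + 2*m^3 + m^2*(20*l - 8) + m*(48*l^2 - 56*l + 8)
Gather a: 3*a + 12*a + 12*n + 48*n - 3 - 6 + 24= 15*a + 60*n + 15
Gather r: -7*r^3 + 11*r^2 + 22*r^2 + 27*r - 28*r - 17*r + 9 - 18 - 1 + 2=-7*r^3 + 33*r^2 - 18*r - 8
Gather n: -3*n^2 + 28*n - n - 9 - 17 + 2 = -3*n^2 + 27*n - 24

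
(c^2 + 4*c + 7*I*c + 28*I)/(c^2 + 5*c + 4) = (c + 7*I)/(c + 1)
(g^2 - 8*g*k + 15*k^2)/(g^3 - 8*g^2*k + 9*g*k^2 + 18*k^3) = (g - 5*k)/(g^2 - 5*g*k - 6*k^2)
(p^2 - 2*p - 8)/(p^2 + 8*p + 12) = (p - 4)/(p + 6)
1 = 1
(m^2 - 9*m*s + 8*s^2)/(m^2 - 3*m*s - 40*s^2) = (m - s)/(m + 5*s)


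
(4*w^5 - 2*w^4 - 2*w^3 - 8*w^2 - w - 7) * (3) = 12*w^5 - 6*w^4 - 6*w^3 - 24*w^2 - 3*w - 21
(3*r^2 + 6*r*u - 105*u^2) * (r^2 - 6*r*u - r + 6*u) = 3*r^4 - 12*r^3*u - 3*r^3 - 141*r^2*u^2 + 12*r^2*u + 630*r*u^3 + 141*r*u^2 - 630*u^3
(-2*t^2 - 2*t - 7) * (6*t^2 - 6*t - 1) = -12*t^4 - 28*t^2 + 44*t + 7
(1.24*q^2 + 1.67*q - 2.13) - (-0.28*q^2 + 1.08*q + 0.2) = 1.52*q^2 + 0.59*q - 2.33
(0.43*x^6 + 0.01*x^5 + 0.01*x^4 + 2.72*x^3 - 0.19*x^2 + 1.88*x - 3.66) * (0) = 0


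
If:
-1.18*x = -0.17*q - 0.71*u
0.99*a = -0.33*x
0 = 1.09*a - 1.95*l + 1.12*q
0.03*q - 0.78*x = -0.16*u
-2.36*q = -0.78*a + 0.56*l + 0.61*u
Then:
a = 0.00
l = 0.00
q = 0.00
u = 0.00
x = 0.00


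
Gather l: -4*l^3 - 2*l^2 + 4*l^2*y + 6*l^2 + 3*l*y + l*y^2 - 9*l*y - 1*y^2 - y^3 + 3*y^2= -4*l^3 + l^2*(4*y + 4) + l*(y^2 - 6*y) - y^3 + 2*y^2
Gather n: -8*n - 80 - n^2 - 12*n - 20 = -n^2 - 20*n - 100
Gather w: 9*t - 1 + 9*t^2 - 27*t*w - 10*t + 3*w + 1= 9*t^2 - t + w*(3 - 27*t)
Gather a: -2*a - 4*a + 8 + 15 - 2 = 21 - 6*a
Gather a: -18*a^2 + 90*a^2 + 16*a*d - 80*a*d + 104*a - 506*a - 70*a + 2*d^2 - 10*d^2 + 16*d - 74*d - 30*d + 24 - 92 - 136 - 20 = 72*a^2 + a*(-64*d - 472) - 8*d^2 - 88*d - 224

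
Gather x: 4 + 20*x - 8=20*x - 4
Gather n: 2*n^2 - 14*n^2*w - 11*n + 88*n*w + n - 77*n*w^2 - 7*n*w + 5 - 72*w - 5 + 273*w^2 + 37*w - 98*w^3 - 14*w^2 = n^2*(2 - 14*w) + n*(-77*w^2 + 81*w - 10) - 98*w^3 + 259*w^2 - 35*w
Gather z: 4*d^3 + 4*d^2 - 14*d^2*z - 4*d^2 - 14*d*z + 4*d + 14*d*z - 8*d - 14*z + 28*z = 4*d^3 - 4*d + z*(14 - 14*d^2)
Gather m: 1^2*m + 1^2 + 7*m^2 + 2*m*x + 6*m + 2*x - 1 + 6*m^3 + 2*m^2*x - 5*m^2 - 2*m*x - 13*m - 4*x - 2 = 6*m^3 + m^2*(2*x + 2) - 6*m - 2*x - 2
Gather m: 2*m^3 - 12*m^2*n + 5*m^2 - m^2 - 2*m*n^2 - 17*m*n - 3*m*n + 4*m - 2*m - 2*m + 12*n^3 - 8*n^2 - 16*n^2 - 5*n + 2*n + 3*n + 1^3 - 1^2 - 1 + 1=2*m^3 + m^2*(4 - 12*n) + m*(-2*n^2 - 20*n) + 12*n^3 - 24*n^2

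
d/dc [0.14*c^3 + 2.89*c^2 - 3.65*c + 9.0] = 0.42*c^2 + 5.78*c - 3.65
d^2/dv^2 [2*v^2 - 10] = 4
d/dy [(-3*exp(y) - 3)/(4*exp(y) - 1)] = 15*exp(y)/(4*exp(y) - 1)^2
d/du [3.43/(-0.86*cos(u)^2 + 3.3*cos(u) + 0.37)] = (11.319 - 5.8996*cos(u))*sin(u)/(-0.86*cos(u)^2 + 3.3*cos(u) + 0.37)^2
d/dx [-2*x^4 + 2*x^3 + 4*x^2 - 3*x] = -8*x^3 + 6*x^2 + 8*x - 3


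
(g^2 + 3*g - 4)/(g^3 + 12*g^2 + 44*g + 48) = (g - 1)/(g^2 + 8*g + 12)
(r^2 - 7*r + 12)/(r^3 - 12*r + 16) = (r^2 - 7*r + 12)/(r^3 - 12*r + 16)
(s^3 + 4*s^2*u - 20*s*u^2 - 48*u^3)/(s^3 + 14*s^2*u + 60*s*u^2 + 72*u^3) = (s - 4*u)/(s + 6*u)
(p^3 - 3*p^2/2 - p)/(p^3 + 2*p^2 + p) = (p^2 - 3*p/2 - 1)/(p^2 + 2*p + 1)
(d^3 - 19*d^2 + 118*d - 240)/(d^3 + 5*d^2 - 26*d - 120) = (d^2 - 14*d + 48)/(d^2 + 10*d + 24)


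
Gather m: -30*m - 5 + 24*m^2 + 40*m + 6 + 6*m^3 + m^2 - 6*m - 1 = 6*m^3 + 25*m^2 + 4*m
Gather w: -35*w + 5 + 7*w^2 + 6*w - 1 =7*w^2 - 29*w + 4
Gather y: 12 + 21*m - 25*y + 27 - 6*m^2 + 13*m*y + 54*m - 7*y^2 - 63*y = -6*m^2 + 75*m - 7*y^2 + y*(13*m - 88) + 39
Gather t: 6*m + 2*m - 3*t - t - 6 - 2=8*m - 4*t - 8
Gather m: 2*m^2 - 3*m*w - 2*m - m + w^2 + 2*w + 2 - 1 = 2*m^2 + m*(-3*w - 3) + w^2 + 2*w + 1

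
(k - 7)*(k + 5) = k^2 - 2*k - 35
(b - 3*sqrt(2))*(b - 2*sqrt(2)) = b^2 - 5*sqrt(2)*b + 12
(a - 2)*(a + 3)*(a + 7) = a^3 + 8*a^2 + a - 42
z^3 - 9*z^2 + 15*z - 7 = (z - 7)*(z - 1)^2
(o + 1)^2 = o^2 + 2*o + 1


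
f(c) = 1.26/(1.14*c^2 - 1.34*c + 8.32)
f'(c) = 1.26*(1.34 - 2.28*c)/(1.14*c^2 - 1.34*c + 8.32)^2 = (1.6884 - 2.8728*c)/(1.14*c^2 - 1.34*c + 8.32)^2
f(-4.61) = 0.03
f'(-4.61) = 0.01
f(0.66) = 0.16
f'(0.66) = -0.00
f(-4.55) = 0.03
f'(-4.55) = 0.01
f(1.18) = 0.15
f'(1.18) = -0.02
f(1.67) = 0.14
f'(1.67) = -0.04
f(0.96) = 0.16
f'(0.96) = -0.02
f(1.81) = 0.13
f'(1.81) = -0.04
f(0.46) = 0.16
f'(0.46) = 0.01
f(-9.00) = 0.01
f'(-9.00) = 0.00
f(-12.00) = 0.01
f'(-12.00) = 0.00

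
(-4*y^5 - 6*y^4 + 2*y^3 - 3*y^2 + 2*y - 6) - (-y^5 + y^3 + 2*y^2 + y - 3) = -3*y^5 - 6*y^4 + y^3 - 5*y^2 + y - 3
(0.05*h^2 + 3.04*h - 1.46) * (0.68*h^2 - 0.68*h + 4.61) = 0.034*h^4 + 2.0332*h^3 - 2.8295*h^2 + 15.0072*h - 6.7306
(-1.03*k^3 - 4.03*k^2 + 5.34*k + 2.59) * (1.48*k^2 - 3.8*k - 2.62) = -1.5244*k^5 - 2.0504*k^4 + 25.9158*k^3 - 5.9002*k^2 - 23.8328*k - 6.7858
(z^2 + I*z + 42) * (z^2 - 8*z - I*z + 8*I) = z^4 - 8*z^3 + 43*z^2 - 344*z - 42*I*z + 336*I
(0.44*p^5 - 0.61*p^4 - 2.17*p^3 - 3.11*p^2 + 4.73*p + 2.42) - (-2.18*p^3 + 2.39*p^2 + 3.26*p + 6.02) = 0.44*p^5 - 0.61*p^4 + 0.0100000000000002*p^3 - 5.5*p^2 + 1.47*p - 3.6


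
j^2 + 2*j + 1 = (j + 1)^2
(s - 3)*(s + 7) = s^2 + 4*s - 21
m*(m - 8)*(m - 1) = m^3 - 9*m^2 + 8*m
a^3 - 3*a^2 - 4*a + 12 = (a - 3)*(a - 2)*(a + 2)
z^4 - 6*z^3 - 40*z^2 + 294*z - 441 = (z - 7)*(z - 3)^2*(z + 7)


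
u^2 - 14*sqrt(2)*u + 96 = (u - 8*sqrt(2))*(u - 6*sqrt(2))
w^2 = w^2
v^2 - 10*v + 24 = (v - 6)*(v - 4)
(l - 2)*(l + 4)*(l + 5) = l^3 + 7*l^2 + 2*l - 40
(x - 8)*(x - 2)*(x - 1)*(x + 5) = x^4 - 6*x^3 - 29*x^2 + 114*x - 80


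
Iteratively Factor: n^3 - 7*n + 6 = (n + 3)*(n^2 - 3*n + 2) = (n - 1)*(n + 3)*(n - 2)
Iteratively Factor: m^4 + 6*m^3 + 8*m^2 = (m + 2)*(m^3 + 4*m^2) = m*(m + 2)*(m^2 + 4*m) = m*(m + 2)*(m + 4)*(m)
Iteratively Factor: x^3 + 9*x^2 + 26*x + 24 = (x + 2)*(x^2 + 7*x + 12) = (x + 2)*(x + 4)*(x + 3)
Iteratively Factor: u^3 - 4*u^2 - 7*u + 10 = (u + 2)*(u^2 - 6*u + 5) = (u - 5)*(u + 2)*(u - 1)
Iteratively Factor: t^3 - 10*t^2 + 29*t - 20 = (t - 4)*(t^2 - 6*t + 5) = (t - 5)*(t - 4)*(t - 1)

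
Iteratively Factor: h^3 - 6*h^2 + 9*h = (h)*(h^2 - 6*h + 9) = h*(h - 3)*(h - 3)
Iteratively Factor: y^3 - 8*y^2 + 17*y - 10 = (y - 5)*(y^2 - 3*y + 2) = (y - 5)*(y - 1)*(y - 2)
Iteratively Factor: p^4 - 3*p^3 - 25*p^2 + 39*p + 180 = (p + 3)*(p^3 - 6*p^2 - 7*p + 60) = (p + 3)^2*(p^2 - 9*p + 20) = (p - 4)*(p + 3)^2*(p - 5)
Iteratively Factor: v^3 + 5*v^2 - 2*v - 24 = (v + 3)*(v^2 + 2*v - 8) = (v + 3)*(v + 4)*(v - 2)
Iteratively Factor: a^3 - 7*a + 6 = (a + 3)*(a^2 - 3*a + 2) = (a - 1)*(a + 3)*(a - 2)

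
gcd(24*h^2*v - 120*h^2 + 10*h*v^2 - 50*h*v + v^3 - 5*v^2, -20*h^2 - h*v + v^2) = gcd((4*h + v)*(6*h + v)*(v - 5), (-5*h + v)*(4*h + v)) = 4*h + v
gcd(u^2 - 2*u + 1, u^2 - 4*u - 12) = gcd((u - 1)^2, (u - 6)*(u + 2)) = 1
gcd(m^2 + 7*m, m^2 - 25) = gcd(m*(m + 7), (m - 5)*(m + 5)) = 1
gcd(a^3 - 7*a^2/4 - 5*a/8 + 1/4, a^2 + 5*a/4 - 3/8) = a - 1/4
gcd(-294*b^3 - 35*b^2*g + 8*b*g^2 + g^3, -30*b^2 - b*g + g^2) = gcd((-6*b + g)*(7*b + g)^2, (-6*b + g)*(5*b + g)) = 6*b - g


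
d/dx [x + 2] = 1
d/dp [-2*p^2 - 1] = -4*p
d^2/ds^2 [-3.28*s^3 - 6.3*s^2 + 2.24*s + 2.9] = -19.68*s - 12.6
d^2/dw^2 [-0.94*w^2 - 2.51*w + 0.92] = -1.88000000000000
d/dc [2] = 0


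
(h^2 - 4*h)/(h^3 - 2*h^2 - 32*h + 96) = h/(h^2 + 2*h - 24)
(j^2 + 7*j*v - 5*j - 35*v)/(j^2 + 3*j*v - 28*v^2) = (5 - j)/(-j + 4*v)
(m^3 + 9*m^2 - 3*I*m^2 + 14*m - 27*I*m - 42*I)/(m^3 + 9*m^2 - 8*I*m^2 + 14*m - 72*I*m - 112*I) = (m - 3*I)/(m - 8*I)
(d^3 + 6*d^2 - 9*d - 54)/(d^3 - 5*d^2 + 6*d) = (d^2 + 9*d + 18)/(d*(d - 2))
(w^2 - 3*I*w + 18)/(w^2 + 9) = (w - 6*I)/(w - 3*I)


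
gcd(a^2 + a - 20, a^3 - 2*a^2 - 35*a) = a + 5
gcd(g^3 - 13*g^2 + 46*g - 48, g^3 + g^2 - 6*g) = g - 2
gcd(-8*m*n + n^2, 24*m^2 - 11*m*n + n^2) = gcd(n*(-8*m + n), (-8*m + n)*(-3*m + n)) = 8*m - n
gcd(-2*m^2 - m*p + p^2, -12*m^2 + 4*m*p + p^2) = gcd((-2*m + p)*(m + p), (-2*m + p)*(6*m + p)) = -2*m + p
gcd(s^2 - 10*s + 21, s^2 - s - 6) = s - 3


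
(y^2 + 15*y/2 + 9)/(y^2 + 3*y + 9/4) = 2*(y + 6)/(2*y + 3)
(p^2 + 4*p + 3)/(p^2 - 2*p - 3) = (p + 3)/(p - 3)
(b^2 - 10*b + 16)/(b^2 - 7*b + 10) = (b - 8)/(b - 5)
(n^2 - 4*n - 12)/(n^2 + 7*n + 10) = (n - 6)/(n + 5)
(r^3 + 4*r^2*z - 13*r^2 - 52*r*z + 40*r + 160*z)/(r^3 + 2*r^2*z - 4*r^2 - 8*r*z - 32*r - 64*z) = (r^2 + 4*r*z - 5*r - 20*z)/(r^2 + 2*r*z + 4*r + 8*z)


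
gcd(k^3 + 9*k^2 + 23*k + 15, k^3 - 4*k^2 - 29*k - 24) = k^2 + 4*k + 3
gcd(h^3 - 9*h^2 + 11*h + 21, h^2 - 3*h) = h - 3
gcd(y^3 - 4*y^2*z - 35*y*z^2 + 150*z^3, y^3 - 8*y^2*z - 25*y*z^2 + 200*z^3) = y - 5*z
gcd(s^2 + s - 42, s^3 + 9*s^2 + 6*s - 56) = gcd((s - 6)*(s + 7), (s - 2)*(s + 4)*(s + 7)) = s + 7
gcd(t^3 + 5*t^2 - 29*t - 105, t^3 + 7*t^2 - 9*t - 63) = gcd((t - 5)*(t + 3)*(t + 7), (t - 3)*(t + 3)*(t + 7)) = t^2 + 10*t + 21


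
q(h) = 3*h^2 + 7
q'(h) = 6*h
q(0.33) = 7.33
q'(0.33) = 1.98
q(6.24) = 123.81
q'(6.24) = 37.44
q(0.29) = 7.25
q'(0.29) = 1.74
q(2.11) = 20.36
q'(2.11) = 12.66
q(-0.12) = 7.04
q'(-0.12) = -0.72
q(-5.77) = 106.88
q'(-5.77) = -34.62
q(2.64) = 27.91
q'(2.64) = 15.84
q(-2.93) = 32.75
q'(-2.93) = -17.58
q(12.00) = 439.00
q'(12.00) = 72.00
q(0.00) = 7.00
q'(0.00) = 0.00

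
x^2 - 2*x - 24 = (x - 6)*(x + 4)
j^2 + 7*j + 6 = (j + 1)*(j + 6)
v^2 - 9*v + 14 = (v - 7)*(v - 2)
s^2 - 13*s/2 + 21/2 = (s - 7/2)*(s - 3)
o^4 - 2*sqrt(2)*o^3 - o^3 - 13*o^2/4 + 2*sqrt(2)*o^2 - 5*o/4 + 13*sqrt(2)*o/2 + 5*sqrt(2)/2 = (o - 5/2)*(o + 1/2)*(o + 1)*(o - 2*sqrt(2))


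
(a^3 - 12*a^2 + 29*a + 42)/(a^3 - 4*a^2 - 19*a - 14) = (a - 6)/(a + 2)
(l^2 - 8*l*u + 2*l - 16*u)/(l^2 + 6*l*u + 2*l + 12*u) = (l - 8*u)/(l + 6*u)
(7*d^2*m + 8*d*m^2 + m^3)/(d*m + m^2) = 7*d + m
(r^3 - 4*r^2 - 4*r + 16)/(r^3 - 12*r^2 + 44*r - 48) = (r + 2)/(r - 6)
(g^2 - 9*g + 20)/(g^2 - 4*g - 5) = (g - 4)/(g + 1)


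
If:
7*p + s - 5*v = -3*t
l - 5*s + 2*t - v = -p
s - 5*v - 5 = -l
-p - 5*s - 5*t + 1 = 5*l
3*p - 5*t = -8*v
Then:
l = 4217/2985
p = -7/597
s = -376/8955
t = -10463/8955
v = -1300/1791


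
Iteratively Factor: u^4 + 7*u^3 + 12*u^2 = (u + 4)*(u^3 + 3*u^2) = (u + 3)*(u + 4)*(u^2) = u*(u + 3)*(u + 4)*(u)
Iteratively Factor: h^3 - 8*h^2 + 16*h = (h - 4)*(h^2 - 4*h) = h*(h - 4)*(h - 4)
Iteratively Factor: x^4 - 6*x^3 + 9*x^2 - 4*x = (x - 1)*(x^3 - 5*x^2 + 4*x) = x*(x - 1)*(x^2 - 5*x + 4) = x*(x - 1)^2*(x - 4)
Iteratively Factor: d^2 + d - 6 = (d - 2)*(d + 3)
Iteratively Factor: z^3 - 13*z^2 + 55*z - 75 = (z - 5)*(z^2 - 8*z + 15) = (z - 5)^2*(z - 3)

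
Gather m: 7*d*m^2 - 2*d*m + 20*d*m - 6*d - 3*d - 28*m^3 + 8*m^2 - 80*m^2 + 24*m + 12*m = -9*d - 28*m^3 + m^2*(7*d - 72) + m*(18*d + 36)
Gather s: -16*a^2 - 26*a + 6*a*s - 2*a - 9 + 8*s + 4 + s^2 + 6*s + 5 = -16*a^2 - 28*a + s^2 + s*(6*a + 14)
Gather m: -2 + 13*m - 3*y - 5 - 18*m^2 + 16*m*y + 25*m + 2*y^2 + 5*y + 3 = -18*m^2 + m*(16*y + 38) + 2*y^2 + 2*y - 4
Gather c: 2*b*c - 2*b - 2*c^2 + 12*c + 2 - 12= -2*b - 2*c^2 + c*(2*b + 12) - 10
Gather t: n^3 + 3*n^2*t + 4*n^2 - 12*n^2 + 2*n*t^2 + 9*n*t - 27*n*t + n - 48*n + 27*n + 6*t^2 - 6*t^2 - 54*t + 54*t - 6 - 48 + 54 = n^3 - 8*n^2 + 2*n*t^2 - 20*n + t*(3*n^2 - 18*n)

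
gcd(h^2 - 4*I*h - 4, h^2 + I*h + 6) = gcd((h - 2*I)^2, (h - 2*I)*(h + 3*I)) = h - 2*I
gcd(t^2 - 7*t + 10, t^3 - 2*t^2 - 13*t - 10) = t - 5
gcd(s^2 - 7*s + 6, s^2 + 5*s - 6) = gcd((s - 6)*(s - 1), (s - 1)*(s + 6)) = s - 1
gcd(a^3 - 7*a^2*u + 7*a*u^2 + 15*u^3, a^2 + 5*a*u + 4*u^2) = a + u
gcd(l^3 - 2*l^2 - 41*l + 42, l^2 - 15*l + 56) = l - 7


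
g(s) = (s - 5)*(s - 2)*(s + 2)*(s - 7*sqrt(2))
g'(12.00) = 1626.96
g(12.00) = 2058.49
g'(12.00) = 1626.96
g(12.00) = 2058.49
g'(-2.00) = -333.19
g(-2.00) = 0.00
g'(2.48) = 71.36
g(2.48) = 40.21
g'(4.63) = -80.28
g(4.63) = 34.00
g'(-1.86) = -290.03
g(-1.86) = -43.59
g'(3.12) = 29.87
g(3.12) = 73.09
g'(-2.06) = -352.50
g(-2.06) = 20.57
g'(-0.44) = 10.57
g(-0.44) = -214.10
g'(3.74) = -16.05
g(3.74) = 77.51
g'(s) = (s - 5)*(s - 2)*(s + 2) + (s - 5)*(s - 2)*(s - 7*sqrt(2)) + (s - 5)*(s + 2)*(s - 7*sqrt(2)) + (s - 2)*(s + 2)*(s - 7*sqrt(2))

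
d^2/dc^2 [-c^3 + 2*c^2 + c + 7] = 4 - 6*c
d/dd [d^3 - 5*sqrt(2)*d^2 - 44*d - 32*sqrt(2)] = 3*d^2 - 10*sqrt(2)*d - 44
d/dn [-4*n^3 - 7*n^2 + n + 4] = -12*n^2 - 14*n + 1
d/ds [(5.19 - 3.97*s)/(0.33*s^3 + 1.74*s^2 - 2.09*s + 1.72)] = (2.6202*s^3 + 1.7697*s^2 - 18.0612*s + 4.0187)/(0.1089*s^6 + 1.1484*s^5 + 1.6482*s^4 - 6.138*s^3 + 10.3537*s^2 - 7.1896*s + 2.9584)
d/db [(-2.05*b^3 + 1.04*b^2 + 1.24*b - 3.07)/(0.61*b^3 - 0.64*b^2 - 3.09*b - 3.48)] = (0.6776*b^4 + 11.1562*b^3 + 24.6001*b^2 - 11.168*b - 13.8015)/(0.3721*b^6 - 0.7808*b^5 - 3.3602*b^4 - 0.2904*b^3 + 14.0025*b^2 + 21.5064*b + 12.1104)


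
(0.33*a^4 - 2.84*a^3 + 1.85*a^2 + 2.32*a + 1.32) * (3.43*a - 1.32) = 1.1319*a^5 - 10.1768*a^4 + 10.0943*a^3 + 5.5156*a^2 + 1.4652*a - 1.7424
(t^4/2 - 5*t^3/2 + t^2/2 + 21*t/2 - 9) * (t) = t^5/2 - 5*t^4/2 + t^3/2 + 21*t^2/2 - 9*t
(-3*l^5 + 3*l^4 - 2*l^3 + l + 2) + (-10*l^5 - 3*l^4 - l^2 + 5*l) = -13*l^5 - 2*l^3 - l^2 + 6*l + 2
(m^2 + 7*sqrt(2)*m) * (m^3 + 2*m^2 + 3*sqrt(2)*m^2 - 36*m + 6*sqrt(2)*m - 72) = m^5 + 2*m^4 + 10*sqrt(2)*m^4 + 6*m^3 + 20*sqrt(2)*m^3 - 252*sqrt(2)*m^2 + 12*m^2 - 504*sqrt(2)*m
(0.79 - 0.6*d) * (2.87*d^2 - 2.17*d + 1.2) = -1.722*d^3 + 3.5693*d^2 - 2.4343*d + 0.948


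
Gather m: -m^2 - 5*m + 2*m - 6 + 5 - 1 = -m^2 - 3*m - 2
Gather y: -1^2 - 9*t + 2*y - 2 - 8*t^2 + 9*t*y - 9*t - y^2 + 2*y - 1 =-8*t^2 - 18*t - y^2 + y*(9*t + 4) - 4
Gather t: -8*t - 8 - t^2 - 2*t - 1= -t^2 - 10*t - 9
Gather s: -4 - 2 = -6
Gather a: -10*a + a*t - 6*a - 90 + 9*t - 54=a*(t - 16) + 9*t - 144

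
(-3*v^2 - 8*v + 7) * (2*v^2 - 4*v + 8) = -6*v^4 - 4*v^3 + 22*v^2 - 92*v + 56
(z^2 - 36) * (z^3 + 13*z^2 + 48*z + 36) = z^5 + 13*z^4 + 12*z^3 - 432*z^2 - 1728*z - 1296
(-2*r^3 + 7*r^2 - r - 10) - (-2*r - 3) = -2*r^3 + 7*r^2 + r - 7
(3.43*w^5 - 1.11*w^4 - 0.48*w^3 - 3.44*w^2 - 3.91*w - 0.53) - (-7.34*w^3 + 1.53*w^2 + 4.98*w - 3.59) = 3.43*w^5 - 1.11*w^4 + 6.86*w^3 - 4.97*w^2 - 8.89*w + 3.06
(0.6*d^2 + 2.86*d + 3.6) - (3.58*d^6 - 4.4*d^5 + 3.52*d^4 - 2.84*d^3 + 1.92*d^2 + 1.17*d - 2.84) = -3.58*d^6 + 4.4*d^5 - 3.52*d^4 + 2.84*d^3 - 1.32*d^2 + 1.69*d + 6.44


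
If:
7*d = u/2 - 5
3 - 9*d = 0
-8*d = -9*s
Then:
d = 1/3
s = 8/27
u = 44/3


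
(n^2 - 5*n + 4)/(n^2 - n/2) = 2*(n^2 - 5*n + 4)/(n*(2*n - 1))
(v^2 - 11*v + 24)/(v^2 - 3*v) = (v - 8)/v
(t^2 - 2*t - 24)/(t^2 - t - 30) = (t + 4)/(t + 5)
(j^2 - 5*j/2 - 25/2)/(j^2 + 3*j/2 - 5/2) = (j - 5)/(j - 1)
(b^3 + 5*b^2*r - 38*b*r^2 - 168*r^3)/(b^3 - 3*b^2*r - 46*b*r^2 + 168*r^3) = (-b - 4*r)/(-b + 4*r)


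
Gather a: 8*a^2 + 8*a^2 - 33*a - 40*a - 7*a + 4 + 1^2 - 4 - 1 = 16*a^2 - 80*a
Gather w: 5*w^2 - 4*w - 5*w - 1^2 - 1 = 5*w^2 - 9*w - 2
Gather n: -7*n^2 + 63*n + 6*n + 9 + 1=-7*n^2 + 69*n + 10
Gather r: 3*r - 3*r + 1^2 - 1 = 0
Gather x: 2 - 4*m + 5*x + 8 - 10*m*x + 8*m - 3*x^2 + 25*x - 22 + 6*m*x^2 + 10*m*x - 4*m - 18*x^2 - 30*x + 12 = x^2*(6*m - 21)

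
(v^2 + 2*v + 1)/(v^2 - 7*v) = (v^2 + 2*v + 1)/(v*(v - 7))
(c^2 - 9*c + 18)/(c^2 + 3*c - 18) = (c - 6)/(c + 6)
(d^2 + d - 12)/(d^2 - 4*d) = (d^2 + d - 12)/(d*(d - 4))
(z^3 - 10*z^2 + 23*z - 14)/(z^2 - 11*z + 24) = (z^3 - 10*z^2 + 23*z - 14)/(z^2 - 11*z + 24)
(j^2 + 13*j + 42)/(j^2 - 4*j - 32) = (j^2 + 13*j + 42)/(j^2 - 4*j - 32)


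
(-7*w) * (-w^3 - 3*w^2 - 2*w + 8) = 7*w^4 + 21*w^3 + 14*w^2 - 56*w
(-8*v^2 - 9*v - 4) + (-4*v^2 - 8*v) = -12*v^2 - 17*v - 4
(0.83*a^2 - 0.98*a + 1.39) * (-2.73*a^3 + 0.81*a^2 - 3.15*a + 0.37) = -2.2659*a^5 + 3.3477*a^4 - 7.203*a^3 + 4.52*a^2 - 4.7411*a + 0.5143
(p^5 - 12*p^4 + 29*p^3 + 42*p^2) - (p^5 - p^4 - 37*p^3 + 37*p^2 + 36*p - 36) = -11*p^4 + 66*p^3 + 5*p^2 - 36*p + 36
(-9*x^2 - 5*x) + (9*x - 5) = -9*x^2 + 4*x - 5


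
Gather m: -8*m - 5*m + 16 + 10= 26 - 13*m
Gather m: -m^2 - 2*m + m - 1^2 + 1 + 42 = -m^2 - m + 42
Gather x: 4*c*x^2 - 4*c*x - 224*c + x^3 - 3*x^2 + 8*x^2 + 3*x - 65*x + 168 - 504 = -224*c + x^3 + x^2*(4*c + 5) + x*(-4*c - 62) - 336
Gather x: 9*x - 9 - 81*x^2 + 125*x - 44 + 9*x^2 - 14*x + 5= -72*x^2 + 120*x - 48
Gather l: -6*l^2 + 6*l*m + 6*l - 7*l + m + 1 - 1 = -6*l^2 + l*(6*m - 1) + m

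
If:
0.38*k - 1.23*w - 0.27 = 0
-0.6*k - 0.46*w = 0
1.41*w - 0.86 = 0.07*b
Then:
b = -15.86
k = 0.14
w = -0.18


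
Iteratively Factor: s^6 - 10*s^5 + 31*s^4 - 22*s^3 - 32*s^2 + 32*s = (s)*(s^5 - 10*s^4 + 31*s^3 - 22*s^2 - 32*s + 32) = s*(s - 4)*(s^4 - 6*s^3 + 7*s^2 + 6*s - 8) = s*(s - 4)*(s - 2)*(s^3 - 4*s^2 - s + 4) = s*(s - 4)*(s - 2)*(s + 1)*(s^2 - 5*s + 4) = s*(s - 4)^2*(s - 2)*(s + 1)*(s - 1)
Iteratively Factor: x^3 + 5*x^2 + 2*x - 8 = (x + 4)*(x^2 + x - 2) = (x - 1)*(x + 4)*(x + 2)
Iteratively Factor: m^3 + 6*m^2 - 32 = (m - 2)*(m^2 + 8*m + 16) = (m - 2)*(m + 4)*(m + 4)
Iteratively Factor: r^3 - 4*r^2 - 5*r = (r)*(r^2 - 4*r - 5) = r*(r - 5)*(r + 1)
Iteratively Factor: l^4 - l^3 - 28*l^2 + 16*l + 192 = (l - 4)*(l^3 + 3*l^2 - 16*l - 48) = (l - 4)*(l + 4)*(l^2 - l - 12) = (l - 4)*(l + 3)*(l + 4)*(l - 4)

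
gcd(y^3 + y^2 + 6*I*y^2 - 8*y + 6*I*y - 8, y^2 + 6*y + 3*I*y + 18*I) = 1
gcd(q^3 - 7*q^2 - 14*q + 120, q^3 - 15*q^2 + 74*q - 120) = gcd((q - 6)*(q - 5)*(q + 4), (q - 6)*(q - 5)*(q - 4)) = q^2 - 11*q + 30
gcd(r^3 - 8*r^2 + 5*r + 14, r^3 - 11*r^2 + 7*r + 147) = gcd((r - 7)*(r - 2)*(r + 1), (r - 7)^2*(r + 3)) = r - 7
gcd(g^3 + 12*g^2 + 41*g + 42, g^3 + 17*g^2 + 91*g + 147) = g^2 + 10*g + 21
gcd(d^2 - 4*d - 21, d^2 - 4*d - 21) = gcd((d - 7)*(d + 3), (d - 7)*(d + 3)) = d^2 - 4*d - 21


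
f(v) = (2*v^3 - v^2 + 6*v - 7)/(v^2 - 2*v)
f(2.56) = 24.67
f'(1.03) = -10.33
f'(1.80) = -211.58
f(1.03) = -0.30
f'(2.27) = -115.28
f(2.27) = 40.56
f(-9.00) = -16.16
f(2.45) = 28.22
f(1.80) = -33.96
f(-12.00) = -21.90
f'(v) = (2 - 2*v)*(2*v^3 - v^2 + 6*v - 7)/(v^2 - 2*v)^2 + (6*v^2 - 2*v + 6)/(v^2 - 2*v) = 2*(v^4 - 4*v^3 - 2*v^2 + 7*v - 7)/(v^2*(v^2 - 4*v + 4))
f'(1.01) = -10.10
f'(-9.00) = 1.89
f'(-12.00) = 1.93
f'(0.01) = -35000.15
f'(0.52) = -14.82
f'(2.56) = -25.64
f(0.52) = 5.03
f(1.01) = -0.10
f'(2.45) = -40.56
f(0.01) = 348.75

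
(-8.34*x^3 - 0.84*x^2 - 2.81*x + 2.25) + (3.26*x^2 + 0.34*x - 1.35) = -8.34*x^3 + 2.42*x^2 - 2.47*x + 0.9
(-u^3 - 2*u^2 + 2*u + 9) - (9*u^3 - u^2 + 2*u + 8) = -10*u^3 - u^2 + 1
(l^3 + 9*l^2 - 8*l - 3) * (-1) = -l^3 - 9*l^2 + 8*l + 3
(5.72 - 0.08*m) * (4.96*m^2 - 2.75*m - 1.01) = -0.3968*m^3 + 28.5912*m^2 - 15.6492*m - 5.7772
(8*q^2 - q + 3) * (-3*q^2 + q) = -24*q^4 + 11*q^3 - 10*q^2 + 3*q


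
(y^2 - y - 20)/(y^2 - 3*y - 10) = (y + 4)/(y + 2)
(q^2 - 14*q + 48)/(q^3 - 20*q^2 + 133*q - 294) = (q - 8)/(q^2 - 14*q + 49)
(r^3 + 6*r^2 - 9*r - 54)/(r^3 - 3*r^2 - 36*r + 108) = (r + 3)/(r - 6)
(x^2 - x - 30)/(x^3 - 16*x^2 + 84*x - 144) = (x + 5)/(x^2 - 10*x + 24)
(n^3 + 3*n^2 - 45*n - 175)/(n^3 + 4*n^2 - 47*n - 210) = (n + 5)/(n + 6)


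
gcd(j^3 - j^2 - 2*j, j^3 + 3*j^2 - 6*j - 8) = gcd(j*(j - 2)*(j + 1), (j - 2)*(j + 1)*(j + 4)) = j^2 - j - 2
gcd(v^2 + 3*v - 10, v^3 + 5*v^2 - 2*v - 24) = v - 2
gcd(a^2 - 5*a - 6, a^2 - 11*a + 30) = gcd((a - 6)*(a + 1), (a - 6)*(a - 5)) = a - 6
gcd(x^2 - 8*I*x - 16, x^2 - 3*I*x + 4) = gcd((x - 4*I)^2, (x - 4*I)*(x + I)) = x - 4*I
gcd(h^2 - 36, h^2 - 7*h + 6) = h - 6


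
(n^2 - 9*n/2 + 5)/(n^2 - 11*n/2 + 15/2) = (n - 2)/(n - 3)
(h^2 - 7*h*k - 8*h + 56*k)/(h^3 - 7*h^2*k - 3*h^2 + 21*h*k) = (h - 8)/(h*(h - 3))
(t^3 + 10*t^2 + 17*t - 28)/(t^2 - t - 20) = (t^2 + 6*t - 7)/(t - 5)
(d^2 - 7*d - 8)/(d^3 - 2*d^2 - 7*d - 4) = (d - 8)/(d^2 - 3*d - 4)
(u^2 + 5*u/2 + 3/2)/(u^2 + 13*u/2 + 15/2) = (u + 1)/(u + 5)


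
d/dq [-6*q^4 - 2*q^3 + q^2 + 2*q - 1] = -24*q^3 - 6*q^2 + 2*q + 2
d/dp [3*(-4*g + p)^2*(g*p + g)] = 3*g*(4*g - p)*(4*g - 3*p - 2)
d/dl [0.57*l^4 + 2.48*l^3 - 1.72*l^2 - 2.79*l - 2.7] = 2.28*l^3 + 7.44*l^2 - 3.44*l - 2.79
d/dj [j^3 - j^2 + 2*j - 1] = 3*j^2 - 2*j + 2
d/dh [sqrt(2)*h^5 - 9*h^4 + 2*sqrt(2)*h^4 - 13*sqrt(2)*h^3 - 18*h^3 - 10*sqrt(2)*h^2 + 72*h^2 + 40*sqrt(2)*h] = 5*sqrt(2)*h^4 - 36*h^3 + 8*sqrt(2)*h^3 - 39*sqrt(2)*h^2 - 54*h^2 - 20*sqrt(2)*h + 144*h + 40*sqrt(2)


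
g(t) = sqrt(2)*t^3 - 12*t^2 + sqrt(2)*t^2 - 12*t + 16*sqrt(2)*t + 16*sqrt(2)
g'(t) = 3*sqrt(2)*t^2 - 24*t + 2*sqrt(2)*t - 12 + 16*sqrt(2)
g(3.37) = -7.65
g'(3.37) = -12.54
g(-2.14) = -62.45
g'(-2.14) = 75.36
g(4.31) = -14.98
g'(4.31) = -1.81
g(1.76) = 16.25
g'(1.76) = -13.49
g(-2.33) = -77.49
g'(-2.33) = 82.99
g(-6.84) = -997.89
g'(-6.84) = 353.94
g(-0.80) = 6.63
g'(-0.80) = 30.28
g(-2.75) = -116.06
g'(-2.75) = 100.93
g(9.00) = 291.79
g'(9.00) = 163.74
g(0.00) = 22.63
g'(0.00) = 10.63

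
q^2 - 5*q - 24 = (q - 8)*(q + 3)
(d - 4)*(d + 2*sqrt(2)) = d^2 - 4*d + 2*sqrt(2)*d - 8*sqrt(2)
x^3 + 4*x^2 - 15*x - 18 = (x - 3)*(x + 1)*(x + 6)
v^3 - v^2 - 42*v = v*(v - 7)*(v + 6)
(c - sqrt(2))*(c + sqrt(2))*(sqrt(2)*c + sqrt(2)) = sqrt(2)*c^3 + sqrt(2)*c^2 - 2*sqrt(2)*c - 2*sqrt(2)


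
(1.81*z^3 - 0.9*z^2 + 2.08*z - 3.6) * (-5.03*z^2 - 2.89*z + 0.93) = -9.1043*z^5 - 0.7039*z^4 - 6.1781*z^3 + 11.2598*z^2 + 12.3384*z - 3.348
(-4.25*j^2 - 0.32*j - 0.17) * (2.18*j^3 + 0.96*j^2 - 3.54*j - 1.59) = -9.265*j^5 - 4.7776*j^4 + 14.3672*j^3 + 7.7271*j^2 + 1.1106*j + 0.2703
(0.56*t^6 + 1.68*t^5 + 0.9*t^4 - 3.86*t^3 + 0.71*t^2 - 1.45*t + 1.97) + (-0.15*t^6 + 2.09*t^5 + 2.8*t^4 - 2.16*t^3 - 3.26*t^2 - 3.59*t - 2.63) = 0.41*t^6 + 3.77*t^5 + 3.7*t^4 - 6.02*t^3 - 2.55*t^2 - 5.04*t - 0.66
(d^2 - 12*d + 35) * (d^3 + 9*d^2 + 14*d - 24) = d^5 - 3*d^4 - 59*d^3 + 123*d^2 + 778*d - 840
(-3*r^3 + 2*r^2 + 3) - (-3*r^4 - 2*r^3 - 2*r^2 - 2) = 3*r^4 - r^3 + 4*r^2 + 5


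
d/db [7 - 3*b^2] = -6*b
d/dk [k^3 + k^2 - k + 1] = 3*k^2 + 2*k - 1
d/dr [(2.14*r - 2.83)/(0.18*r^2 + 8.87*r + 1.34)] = (-0.3852*r^2 + 1.0188*r + 27.9697)/(0.0324*r^4 + 3.1932*r^3 + 79.1593*r^2 + 23.7716*r + 1.7956)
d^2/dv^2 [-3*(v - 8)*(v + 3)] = -6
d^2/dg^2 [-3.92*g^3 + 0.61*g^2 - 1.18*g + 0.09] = 1.22 - 23.52*g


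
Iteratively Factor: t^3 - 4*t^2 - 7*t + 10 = (t + 2)*(t^2 - 6*t + 5) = (t - 5)*(t + 2)*(t - 1)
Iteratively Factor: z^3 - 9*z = (z)*(z^2 - 9) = z*(z - 3)*(z + 3)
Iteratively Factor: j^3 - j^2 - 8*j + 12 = (j - 2)*(j^2 + j - 6) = (j - 2)*(j + 3)*(j - 2)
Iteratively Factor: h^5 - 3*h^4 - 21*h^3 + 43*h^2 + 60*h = (h + 4)*(h^4 - 7*h^3 + 7*h^2 + 15*h) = h*(h + 4)*(h^3 - 7*h^2 + 7*h + 15) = h*(h + 1)*(h + 4)*(h^2 - 8*h + 15) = h*(h - 5)*(h + 1)*(h + 4)*(h - 3)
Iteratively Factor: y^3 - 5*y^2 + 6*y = (y - 3)*(y^2 - 2*y) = (y - 3)*(y - 2)*(y)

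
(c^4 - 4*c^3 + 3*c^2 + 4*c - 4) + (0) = c^4 - 4*c^3 + 3*c^2 + 4*c - 4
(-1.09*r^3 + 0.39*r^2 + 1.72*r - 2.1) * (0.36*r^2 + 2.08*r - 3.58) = -0.3924*r^5 - 2.1268*r^4 + 5.3326*r^3 + 1.4254*r^2 - 10.5256*r + 7.518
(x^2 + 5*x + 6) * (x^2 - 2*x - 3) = x^4 + 3*x^3 - 7*x^2 - 27*x - 18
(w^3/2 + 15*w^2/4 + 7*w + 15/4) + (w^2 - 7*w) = w^3/2 + 19*w^2/4 + 15/4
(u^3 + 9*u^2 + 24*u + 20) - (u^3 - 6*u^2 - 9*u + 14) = 15*u^2 + 33*u + 6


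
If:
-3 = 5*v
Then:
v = -3/5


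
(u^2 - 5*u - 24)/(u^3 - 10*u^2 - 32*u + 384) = (u + 3)/(u^2 - 2*u - 48)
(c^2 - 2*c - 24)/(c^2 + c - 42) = (c + 4)/(c + 7)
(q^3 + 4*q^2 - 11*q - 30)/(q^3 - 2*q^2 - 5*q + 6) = (q + 5)/(q - 1)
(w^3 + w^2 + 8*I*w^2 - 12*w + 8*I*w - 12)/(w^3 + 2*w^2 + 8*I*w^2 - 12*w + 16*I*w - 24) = (w + 1)/(w + 2)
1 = 1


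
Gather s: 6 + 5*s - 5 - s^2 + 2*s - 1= -s^2 + 7*s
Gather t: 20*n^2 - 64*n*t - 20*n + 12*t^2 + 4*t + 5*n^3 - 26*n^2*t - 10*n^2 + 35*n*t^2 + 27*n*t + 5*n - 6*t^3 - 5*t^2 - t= 5*n^3 + 10*n^2 - 15*n - 6*t^3 + t^2*(35*n + 7) + t*(-26*n^2 - 37*n + 3)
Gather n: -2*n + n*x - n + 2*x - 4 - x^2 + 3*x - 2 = n*(x - 3) - x^2 + 5*x - 6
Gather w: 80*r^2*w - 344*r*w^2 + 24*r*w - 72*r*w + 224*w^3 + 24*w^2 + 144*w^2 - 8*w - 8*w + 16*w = 224*w^3 + w^2*(168 - 344*r) + w*(80*r^2 - 48*r)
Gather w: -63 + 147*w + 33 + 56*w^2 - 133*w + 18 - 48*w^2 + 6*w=8*w^2 + 20*w - 12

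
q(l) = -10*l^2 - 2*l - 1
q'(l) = -20*l - 2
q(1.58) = -29.12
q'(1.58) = -33.60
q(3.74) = -148.36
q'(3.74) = -76.80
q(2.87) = -89.11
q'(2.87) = -59.40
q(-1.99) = -36.62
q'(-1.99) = 37.80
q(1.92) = -41.70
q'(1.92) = -40.40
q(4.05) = -173.12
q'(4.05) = -83.00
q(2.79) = -84.42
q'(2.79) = -57.80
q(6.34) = -415.64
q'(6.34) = -128.80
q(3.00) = -97.00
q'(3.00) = -62.00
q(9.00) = -829.00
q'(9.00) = -182.00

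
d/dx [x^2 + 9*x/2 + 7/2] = 2*x + 9/2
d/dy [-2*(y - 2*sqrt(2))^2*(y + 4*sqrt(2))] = 48 - 6*y^2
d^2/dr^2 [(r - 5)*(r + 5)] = 2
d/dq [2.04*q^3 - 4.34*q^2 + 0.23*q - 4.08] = 6.12*q^2 - 8.68*q + 0.23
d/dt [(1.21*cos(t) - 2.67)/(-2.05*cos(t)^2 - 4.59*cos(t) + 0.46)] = (-2.4805*cos(t)^2 + 10.947*cos(t) + 11.6987)*sin(t)/(4.2025*cos(t)^4 + 18.819*cos(t)^3 + 19.1821*cos(t)^2 - 4.2228*cos(t) + 0.2116)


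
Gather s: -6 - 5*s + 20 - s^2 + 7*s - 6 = -s^2 + 2*s + 8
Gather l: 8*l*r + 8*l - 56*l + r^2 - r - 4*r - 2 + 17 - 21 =l*(8*r - 48) + r^2 - 5*r - 6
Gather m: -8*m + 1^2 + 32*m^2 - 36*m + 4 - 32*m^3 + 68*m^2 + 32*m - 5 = -32*m^3 + 100*m^2 - 12*m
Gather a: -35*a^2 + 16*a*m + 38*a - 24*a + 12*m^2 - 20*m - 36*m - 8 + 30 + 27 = -35*a^2 + a*(16*m + 14) + 12*m^2 - 56*m + 49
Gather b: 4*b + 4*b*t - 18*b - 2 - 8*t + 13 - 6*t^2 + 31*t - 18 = b*(4*t - 14) - 6*t^2 + 23*t - 7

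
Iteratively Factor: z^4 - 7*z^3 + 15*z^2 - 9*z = (z)*(z^3 - 7*z^2 + 15*z - 9) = z*(z - 3)*(z^2 - 4*z + 3) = z*(z - 3)*(z - 1)*(z - 3)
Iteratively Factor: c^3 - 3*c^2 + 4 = (c - 2)*(c^2 - c - 2) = (c - 2)*(c + 1)*(c - 2)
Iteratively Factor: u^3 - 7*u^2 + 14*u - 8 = (u - 1)*(u^2 - 6*u + 8) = (u - 2)*(u - 1)*(u - 4)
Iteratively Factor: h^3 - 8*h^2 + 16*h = (h - 4)*(h^2 - 4*h) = (h - 4)^2*(h)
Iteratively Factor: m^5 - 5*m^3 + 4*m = (m + 2)*(m^4 - 2*m^3 - m^2 + 2*m) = m*(m + 2)*(m^3 - 2*m^2 - m + 2) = m*(m - 1)*(m + 2)*(m^2 - m - 2) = m*(m - 2)*(m - 1)*(m + 2)*(m + 1)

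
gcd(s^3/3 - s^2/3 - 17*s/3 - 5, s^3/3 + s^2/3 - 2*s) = s + 3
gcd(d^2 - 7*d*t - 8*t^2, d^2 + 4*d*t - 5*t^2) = 1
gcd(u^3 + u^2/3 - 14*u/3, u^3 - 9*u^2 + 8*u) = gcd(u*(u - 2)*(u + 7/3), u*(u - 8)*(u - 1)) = u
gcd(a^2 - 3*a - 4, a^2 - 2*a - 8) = a - 4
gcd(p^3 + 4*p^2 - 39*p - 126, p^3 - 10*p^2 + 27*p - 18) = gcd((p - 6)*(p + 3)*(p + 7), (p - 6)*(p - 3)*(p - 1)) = p - 6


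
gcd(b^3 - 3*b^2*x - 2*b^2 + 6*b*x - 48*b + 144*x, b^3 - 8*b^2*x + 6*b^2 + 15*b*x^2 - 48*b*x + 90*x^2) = -b^2 + 3*b*x - 6*b + 18*x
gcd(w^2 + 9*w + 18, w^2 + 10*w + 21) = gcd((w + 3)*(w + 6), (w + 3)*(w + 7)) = w + 3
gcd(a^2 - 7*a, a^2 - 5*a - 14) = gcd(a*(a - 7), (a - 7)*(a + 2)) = a - 7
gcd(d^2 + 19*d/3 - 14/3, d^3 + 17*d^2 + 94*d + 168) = d + 7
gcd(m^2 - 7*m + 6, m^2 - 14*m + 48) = m - 6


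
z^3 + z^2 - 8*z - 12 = (z - 3)*(z + 2)^2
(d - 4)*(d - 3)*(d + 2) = d^3 - 5*d^2 - 2*d + 24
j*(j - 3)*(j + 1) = j^3 - 2*j^2 - 3*j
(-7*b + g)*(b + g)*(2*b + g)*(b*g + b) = -14*b^4*g - 14*b^4 - 19*b^3*g^2 - 19*b^3*g - 4*b^2*g^3 - 4*b^2*g^2 + b*g^4 + b*g^3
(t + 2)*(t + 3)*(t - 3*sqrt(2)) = t^3 - 3*sqrt(2)*t^2 + 5*t^2 - 15*sqrt(2)*t + 6*t - 18*sqrt(2)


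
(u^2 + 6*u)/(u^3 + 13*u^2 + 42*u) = 1/(u + 7)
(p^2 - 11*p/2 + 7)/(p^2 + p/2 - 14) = (p - 2)/(p + 4)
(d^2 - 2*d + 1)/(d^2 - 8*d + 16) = (d^2 - 2*d + 1)/(d^2 - 8*d + 16)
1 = 1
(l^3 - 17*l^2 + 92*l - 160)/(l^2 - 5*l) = l - 12 + 32/l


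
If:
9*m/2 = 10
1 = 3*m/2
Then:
No Solution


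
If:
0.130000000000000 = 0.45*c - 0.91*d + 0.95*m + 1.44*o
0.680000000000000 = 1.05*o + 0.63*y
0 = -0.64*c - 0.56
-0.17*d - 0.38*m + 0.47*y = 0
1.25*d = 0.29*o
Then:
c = -0.88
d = 0.21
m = -0.61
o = 0.90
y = -0.42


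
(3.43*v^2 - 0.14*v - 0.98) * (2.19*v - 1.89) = 7.5117*v^3 - 6.7893*v^2 - 1.8816*v + 1.8522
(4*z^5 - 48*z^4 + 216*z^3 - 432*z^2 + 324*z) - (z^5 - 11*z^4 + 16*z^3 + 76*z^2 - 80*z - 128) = 3*z^5 - 37*z^4 + 200*z^3 - 508*z^2 + 404*z + 128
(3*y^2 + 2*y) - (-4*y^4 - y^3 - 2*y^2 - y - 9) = 4*y^4 + y^3 + 5*y^2 + 3*y + 9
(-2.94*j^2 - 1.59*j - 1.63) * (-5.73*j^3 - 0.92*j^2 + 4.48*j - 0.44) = 16.8462*j^5 + 11.8155*j^4 - 2.3685*j^3 - 4.33*j^2 - 6.6028*j + 0.7172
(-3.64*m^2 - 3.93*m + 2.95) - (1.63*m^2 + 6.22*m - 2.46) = -5.27*m^2 - 10.15*m + 5.41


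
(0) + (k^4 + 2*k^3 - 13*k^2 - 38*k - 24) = k^4 + 2*k^3 - 13*k^2 - 38*k - 24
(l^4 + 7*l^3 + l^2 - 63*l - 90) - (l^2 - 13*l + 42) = l^4 + 7*l^3 - 50*l - 132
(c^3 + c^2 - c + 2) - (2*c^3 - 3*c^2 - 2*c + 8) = -c^3 + 4*c^2 + c - 6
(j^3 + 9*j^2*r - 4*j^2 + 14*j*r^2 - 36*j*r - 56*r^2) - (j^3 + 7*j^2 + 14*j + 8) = 9*j^2*r - 11*j^2 + 14*j*r^2 - 36*j*r - 14*j - 56*r^2 - 8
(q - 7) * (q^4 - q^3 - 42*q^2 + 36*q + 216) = q^5 - 8*q^4 - 35*q^3 + 330*q^2 - 36*q - 1512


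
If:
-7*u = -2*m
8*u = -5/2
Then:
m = -35/32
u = -5/16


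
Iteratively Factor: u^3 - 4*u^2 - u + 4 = (u + 1)*(u^2 - 5*u + 4) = (u - 4)*(u + 1)*(u - 1)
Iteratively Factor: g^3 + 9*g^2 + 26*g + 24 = (g + 3)*(g^2 + 6*g + 8) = (g + 2)*(g + 3)*(g + 4)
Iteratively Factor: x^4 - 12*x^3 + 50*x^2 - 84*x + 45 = (x - 5)*(x^3 - 7*x^2 + 15*x - 9) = (x - 5)*(x - 3)*(x^2 - 4*x + 3) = (x - 5)*(x - 3)^2*(x - 1)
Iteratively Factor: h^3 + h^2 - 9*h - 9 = (h + 3)*(h^2 - 2*h - 3) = (h + 1)*(h + 3)*(h - 3)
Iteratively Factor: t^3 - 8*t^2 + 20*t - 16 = (t - 2)*(t^2 - 6*t + 8) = (t - 2)^2*(t - 4)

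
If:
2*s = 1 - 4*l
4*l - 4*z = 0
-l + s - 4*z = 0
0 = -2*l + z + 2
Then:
No Solution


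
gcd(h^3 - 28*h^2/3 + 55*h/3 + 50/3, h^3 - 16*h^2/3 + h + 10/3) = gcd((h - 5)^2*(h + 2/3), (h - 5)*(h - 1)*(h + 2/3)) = h^2 - 13*h/3 - 10/3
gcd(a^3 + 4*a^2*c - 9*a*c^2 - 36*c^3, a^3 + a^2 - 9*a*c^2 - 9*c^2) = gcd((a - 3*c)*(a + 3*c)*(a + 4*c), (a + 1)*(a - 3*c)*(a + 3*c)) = a^2 - 9*c^2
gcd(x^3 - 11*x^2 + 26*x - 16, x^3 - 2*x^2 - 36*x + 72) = x - 2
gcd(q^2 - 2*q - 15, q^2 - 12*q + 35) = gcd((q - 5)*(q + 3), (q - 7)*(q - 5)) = q - 5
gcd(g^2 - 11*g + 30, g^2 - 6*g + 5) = g - 5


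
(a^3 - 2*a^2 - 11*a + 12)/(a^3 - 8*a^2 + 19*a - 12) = (a + 3)/(a - 3)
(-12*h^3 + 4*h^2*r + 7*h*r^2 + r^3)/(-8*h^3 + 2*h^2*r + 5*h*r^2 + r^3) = (6*h + r)/(4*h + r)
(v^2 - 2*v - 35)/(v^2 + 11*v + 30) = (v - 7)/(v + 6)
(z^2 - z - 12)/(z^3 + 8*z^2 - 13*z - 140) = (z + 3)/(z^2 + 12*z + 35)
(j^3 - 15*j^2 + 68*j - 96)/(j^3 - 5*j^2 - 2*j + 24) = (j - 8)/(j + 2)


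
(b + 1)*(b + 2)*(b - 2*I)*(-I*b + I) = -I*b^4 - 2*b^3 - 2*I*b^3 - 4*b^2 + I*b^2 + 2*b + 2*I*b + 4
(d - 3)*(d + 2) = d^2 - d - 6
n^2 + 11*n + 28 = (n + 4)*(n + 7)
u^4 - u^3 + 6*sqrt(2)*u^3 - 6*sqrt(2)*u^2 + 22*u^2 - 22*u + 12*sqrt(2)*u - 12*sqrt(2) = (u - 1)*(u + sqrt(2))*(u + 2*sqrt(2))*(u + 3*sqrt(2))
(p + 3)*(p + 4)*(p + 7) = p^3 + 14*p^2 + 61*p + 84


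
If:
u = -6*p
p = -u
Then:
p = 0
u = 0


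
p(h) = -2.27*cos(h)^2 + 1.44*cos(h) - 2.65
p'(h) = 4.54*sin(h)*cos(h) - 1.44*sin(h)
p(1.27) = -2.42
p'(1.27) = -0.09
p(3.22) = -6.34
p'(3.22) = 0.47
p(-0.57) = -3.05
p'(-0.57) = -1.29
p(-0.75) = -2.81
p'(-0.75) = -1.28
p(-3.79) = -5.24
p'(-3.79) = -3.05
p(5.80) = -3.15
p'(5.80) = -1.20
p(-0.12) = -3.46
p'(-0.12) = -0.37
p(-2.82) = -6.06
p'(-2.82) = 1.82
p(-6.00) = -3.36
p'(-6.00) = 0.82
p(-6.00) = -3.36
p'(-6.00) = 0.82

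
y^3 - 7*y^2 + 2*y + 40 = (y - 5)*(y - 4)*(y + 2)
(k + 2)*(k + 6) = k^2 + 8*k + 12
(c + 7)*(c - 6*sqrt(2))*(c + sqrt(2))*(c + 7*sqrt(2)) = c^4 + 2*sqrt(2)*c^3 + 7*c^3 - 82*c^2 + 14*sqrt(2)*c^2 - 574*c - 84*sqrt(2)*c - 588*sqrt(2)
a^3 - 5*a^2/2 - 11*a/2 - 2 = (a - 4)*(a + 1/2)*(a + 1)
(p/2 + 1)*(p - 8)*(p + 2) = p^3/2 - 2*p^2 - 14*p - 16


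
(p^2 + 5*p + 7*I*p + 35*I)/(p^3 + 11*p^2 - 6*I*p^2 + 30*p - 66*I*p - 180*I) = (p + 7*I)/(p^2 + 6*p*(1 - I) - 36*I)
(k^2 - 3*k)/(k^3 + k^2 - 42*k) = (k - 3)/(k^2 + k - 42)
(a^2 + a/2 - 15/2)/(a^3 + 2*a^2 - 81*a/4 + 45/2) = 2*(a + 3)/(2*a^2 + 9*a - 18)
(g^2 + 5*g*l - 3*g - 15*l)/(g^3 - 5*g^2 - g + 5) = (g^2 + 5*g*l - 3*g - 15*l)/(g^3 - 5*g^2 - g + 5)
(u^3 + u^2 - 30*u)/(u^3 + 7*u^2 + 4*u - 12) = u*(u - 5)/(u^2 + u - 2)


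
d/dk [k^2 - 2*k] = 2*k - 2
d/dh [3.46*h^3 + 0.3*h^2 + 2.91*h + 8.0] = 10.38*h^2 + 0.6*h + 2.91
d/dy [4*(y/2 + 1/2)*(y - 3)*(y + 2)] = 6*y^2 - 14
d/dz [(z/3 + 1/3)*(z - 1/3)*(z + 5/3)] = z^2 + 14*z/9 + 7/27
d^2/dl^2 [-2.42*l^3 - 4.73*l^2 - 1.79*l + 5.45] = -14.52*l - 9.46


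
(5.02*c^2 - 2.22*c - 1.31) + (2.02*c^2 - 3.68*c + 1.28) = 7.04*c^2 - 5.9*c - 0.03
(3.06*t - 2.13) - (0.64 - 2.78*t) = 5.84*t - 2.77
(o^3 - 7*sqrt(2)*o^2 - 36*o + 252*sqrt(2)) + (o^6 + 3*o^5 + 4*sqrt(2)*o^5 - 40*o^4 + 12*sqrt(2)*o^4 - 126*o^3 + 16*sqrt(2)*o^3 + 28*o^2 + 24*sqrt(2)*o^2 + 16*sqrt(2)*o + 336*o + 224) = o^6 + 3*o^5 + 4*sqrt(2)*o^5 - 40*o^4 + 12*sqrt(2)*o^4 - 125*o^3 + 16*sqrt(2)*o^3 + 17*sqrt(2)*o^2 + 28*o^2 + 16*sqrt(2)*o + 300*o + 224 + 252*sqrt(2)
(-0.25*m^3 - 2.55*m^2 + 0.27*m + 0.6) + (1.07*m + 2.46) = -0.25*m^3 - 2.55*m^2 + 1.34*m + 3.06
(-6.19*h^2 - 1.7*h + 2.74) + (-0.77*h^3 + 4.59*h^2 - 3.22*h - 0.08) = -0.77*h^3 - 1.6*h^2 - 4.92*h + 2.66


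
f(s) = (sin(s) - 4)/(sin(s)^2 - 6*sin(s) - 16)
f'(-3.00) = 0.18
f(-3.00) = 0.27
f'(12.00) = -0.24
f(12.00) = 0.36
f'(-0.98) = -0.25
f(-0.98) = 0.47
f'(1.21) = -0.03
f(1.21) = 0.15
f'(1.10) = -0.04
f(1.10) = 0.15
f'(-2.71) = 0.22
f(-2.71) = 0.33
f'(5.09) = -0.19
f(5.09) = 0.52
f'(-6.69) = -0.22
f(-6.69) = 0.33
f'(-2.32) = 0.26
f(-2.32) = 0.43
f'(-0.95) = -0.25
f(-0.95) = 0.46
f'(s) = (-2*sin(s)*cos(s) + 6*cos(s))*(sin(s) - 4)/(sin(s)^2 - 6*sin(s) - 16)^2 + cos(s)/(sin(s)^2 - 6*sin(s) - 16) = (8*sin(s) + cos(s)^2 - 41)*cos(s)/((sin(s) - 8)^2*(sin(s) + 2)^2)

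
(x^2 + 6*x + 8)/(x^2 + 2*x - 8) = (x + 2)/(x - 2)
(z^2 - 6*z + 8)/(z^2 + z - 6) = (z - 4)/(z + 3)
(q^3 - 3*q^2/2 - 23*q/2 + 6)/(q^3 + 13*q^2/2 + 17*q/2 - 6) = (q - 4)/(q + 4)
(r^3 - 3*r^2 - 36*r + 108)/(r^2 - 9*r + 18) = r + 6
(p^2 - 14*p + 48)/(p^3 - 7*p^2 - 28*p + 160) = (p - 6)/(p^2 + p - 20)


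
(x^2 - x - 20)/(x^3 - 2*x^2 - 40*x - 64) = (x - 5)/(x^2 - 6*x - 16)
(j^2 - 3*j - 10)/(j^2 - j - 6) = (j - 5)/(j - 3)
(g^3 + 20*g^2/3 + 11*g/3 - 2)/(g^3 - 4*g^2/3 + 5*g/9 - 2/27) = 9*(g^2 + 7*g + 6)/(9*g^2 - 9*g + 2)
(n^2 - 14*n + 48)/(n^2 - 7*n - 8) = (n - 6)/(n + 1)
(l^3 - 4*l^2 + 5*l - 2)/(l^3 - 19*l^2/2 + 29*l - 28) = 2*(l^2 - 2*l + 1)/(2*l^2 - 15*l + 28)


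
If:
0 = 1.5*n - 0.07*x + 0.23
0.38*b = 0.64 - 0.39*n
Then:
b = 1.84157894736842 - 0.0478947368421053*x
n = 0.0466666666666667*x - 0.153333333333333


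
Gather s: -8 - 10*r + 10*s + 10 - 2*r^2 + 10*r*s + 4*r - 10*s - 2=-2*r^2 + 10*r*s - 6*r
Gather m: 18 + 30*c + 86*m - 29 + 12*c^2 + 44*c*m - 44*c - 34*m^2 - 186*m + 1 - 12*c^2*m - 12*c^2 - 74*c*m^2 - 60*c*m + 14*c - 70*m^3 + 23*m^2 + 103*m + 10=-70*m^3 + m^2*(-74*c - 11) + m*(-12*c^2 - 16*c + 3)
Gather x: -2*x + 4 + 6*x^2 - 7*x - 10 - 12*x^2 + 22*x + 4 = -6*x^2 + 13*x - 2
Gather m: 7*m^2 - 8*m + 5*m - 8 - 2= 7*m^2 - 3*m - 10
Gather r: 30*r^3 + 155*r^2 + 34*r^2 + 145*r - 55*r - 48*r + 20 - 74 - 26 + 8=30*r^3 + 189*r^2 + 42*r - 72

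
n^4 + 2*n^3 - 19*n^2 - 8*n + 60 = (n - 3)*(n - 2)*(n + 2)*(n + 5)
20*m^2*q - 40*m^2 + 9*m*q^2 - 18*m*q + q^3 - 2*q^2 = (4*m + q)*(5*m + q)*(q - 2)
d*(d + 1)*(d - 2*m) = d^3 - 2*d^2*m + d^2 - 2*d*m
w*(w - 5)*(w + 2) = w^3 - 3*w^2 - 10*w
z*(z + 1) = z^2 + z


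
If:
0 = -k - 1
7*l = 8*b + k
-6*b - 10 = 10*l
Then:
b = -30/61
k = -1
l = -43/61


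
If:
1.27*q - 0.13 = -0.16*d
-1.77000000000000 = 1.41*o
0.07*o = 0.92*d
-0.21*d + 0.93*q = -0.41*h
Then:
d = -0.10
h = -0.31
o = -1.26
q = 0.11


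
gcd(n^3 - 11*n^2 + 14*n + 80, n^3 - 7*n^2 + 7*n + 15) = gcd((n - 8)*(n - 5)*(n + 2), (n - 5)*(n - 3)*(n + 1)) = n - 5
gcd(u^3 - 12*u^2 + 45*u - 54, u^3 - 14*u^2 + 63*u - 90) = u^2 - 9*u + 18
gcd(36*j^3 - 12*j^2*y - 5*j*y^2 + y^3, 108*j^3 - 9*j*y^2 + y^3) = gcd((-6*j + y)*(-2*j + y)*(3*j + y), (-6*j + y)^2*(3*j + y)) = -18*j^2 - 3*j*y + y^2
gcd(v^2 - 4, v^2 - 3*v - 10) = v + 2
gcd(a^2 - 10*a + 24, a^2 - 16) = a - 4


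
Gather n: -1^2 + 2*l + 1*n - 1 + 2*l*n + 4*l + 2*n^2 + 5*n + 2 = 6*l + 2*n^2 + n*(2*l + 6)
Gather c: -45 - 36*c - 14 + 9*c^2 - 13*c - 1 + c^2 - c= 10*c^2 - 50*c - 60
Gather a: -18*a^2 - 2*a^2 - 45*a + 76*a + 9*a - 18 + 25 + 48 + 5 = -20*a^2 + 40*a + 60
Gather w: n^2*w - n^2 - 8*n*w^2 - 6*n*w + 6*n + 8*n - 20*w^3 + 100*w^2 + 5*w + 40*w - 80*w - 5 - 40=-n^2 + 14*n - 20*w^3 + w^2*(100 - 8*n) + w*(n^2 - 6*n - 35) - 45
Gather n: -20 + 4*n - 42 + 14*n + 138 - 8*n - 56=10*n + 20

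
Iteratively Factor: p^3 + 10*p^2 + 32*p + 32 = (p + 4)*(p^2 + 6*p + 8) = (p + 2)*(p + 4)*(p + 4)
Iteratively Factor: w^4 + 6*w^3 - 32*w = (w - 2)*(w^3 + 8*w^2 + 16*w) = (w - 2)*(w + 4)*(w^2 + 4*w) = w*(w - 2)*(w + 4)*(w + 4)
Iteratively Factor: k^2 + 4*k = (k)*(k + 4)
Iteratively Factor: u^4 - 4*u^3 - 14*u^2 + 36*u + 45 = (u - 3)*(u^3 - u^2 - 17*u - 15) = (u - 3)*(u + 3)*(u^2 - 4*u - 5) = (u - 3)*(u + 1)*(u + 3)*(u - 5)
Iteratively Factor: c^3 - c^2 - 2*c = (c + 1)*(c^2 - 2*c) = (c - 2)*(c + 1)*(c)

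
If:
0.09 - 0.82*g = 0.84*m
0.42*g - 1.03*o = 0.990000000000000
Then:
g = 2.45238095238095*o + 2.35714285714286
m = -2.39399092970522*o - 2.19387755102041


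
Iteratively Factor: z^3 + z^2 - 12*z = (z - 3)*(z^2 + 4*z) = (z - 3)*(z + 4)*(z)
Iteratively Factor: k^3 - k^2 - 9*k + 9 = (k - 3)*(k^2 + 2*k - 3) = (k - 3)*(k + 3)*(k - 1)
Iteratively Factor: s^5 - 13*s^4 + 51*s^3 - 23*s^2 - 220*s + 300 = (s - 5)*(s^4 - 8*s^3 + 11*s^2 + 32*s - 60) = (s - 5)*(s - 3)*(s^3 - 5*s^2 - 4*s + 20) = (s - 5)*(s - 3)*(s - 2)*(s^2 - 3*s - 10) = (s - 5)^2*(s - 3)*(s - 2)*(s + 2)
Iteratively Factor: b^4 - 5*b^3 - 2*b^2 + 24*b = (b - 3)*(b^3 - 2*b^2 - 8*b) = (b - 4)*(b - 3)*(b^2 + 2*b) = (b - 4)*(b - 3)*(b + 2)*(b)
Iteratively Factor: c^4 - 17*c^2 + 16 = (c - 4)*(c^3 + 4*c^2 - c - 4) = (c - 4)*(c - 1)*(c^2 + 5*c + 4) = (c - 4)*(c - 1)*(c + 4)*(c + 1)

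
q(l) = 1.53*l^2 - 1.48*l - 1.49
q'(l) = 3.06*l - 1.48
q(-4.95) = 43.32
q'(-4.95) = -16.63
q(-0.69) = 0.26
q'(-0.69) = -3.59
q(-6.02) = 62.87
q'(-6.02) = -19.90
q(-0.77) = 0.56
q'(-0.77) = -3.84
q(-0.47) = -0.46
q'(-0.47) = -2.92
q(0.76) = -1.73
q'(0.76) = 0.85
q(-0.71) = 0.33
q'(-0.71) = -3.65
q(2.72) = 5.80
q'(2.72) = 6.84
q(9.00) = 109.12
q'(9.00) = 26.06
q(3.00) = 7.84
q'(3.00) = 7.70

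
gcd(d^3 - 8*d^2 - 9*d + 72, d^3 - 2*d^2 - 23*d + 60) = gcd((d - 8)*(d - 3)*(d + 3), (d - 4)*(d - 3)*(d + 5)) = d - 3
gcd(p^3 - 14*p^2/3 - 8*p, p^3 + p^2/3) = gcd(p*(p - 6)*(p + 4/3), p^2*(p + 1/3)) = p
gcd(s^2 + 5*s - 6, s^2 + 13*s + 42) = s + 6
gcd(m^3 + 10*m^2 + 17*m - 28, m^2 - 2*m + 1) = m - 1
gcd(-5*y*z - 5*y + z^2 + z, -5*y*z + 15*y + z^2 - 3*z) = 5*y - z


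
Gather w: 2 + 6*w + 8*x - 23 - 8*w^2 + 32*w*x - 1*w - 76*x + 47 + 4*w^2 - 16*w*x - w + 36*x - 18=-4*w^2 + w*(16*x + 4) - 32*x + 8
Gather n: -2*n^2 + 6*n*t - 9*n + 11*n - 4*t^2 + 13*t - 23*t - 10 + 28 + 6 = -2*n^2 + n*(6*t + 2) - 4*t^2 - 10*t + 24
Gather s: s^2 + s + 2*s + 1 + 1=s^2 + 3*s + 2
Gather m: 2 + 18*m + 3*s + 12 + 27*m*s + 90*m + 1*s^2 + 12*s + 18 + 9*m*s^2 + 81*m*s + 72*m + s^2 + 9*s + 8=m*(9*s^2 + 108*s + 180) + 2*s^2 + 24*s + 40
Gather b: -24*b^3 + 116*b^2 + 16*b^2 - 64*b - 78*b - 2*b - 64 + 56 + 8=-24*b^3 + 132*b^2 - 144*b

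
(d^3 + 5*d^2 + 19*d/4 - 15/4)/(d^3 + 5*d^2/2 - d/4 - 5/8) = 2*(d + 3)/(2*d + 1)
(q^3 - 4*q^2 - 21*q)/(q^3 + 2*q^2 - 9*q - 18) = q*(q - 7)/(q^2 - q - 6)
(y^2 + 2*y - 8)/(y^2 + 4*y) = (y - 2)/y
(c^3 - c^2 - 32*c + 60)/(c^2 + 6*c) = c - 7 + 10/c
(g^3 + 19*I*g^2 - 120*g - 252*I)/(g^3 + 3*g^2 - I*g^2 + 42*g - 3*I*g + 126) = (g^2 + 13*I*g - 42)/(g^2 + g*(3 - 7*I) - 21*I)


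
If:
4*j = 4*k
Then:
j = k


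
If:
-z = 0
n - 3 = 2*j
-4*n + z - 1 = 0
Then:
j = -13/8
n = -1/4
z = 0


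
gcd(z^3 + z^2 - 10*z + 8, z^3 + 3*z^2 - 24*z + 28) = z - 2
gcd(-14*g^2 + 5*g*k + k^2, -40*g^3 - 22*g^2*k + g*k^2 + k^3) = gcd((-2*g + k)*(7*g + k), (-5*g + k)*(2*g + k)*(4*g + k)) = 1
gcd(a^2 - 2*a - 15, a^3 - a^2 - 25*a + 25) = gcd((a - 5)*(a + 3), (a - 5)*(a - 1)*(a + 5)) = a - 5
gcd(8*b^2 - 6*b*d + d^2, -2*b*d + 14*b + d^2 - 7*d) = 2*b - d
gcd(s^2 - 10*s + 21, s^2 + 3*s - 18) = s - 3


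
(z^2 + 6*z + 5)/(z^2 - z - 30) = (z + 1)/(z - 6)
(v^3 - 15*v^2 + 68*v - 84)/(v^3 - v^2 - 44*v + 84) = (v - 7)/(v + 7)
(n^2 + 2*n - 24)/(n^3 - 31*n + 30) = (n - 4)/(n^2 - 6*n + 5)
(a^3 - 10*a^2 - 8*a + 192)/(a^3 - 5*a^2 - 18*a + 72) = (a - 8)/(a - 3)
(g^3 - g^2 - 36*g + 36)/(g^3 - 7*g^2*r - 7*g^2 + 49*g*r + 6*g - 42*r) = (-g - 6)/(-g + 7*r)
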